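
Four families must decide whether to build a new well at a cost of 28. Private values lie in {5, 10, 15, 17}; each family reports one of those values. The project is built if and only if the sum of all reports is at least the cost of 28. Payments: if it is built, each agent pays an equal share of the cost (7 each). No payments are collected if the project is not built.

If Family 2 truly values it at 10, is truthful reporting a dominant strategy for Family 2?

Consider the case where Family 1 reports 5, Family 3 reports 5 and Family 4 reports 5.
Truthful report 10: project not built, utility 0.
Report 15 instead: project built, pays 7, utility 10 - 7 = 3.
Since 3 > 0, reporting 15 is strictly better here, so truthful reporting is not dominant.

No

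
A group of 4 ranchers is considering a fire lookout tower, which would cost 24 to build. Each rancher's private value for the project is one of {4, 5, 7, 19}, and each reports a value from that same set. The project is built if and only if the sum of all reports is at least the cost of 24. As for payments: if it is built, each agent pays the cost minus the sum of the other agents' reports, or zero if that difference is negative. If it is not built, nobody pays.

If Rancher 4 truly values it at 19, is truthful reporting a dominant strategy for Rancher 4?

Check each profile of the others' reports and compare truth against every alternative report.
Others report (4, 5, 7): truth gives 11, best alternative gives 0.
Others report (4, 7, 5): truth gives 11, best alternative gives 0.
Others report (5, 4, 7): truth gives 11, best alternative gives 0.
Others report (5, 7, 4): truth gives 11, best alternative gives 0.
Others report (7, 4, 5): truth gives 11, best alternative gives 0.
Others report (7, 5, 4): truth gives 11, best alternative gives 0.
(Remaining 58 profiles checked similarly; truth is weakly best in each.)
In every case the truthful report is at least as good as any alternative, so it is a dominant strategy.

Yes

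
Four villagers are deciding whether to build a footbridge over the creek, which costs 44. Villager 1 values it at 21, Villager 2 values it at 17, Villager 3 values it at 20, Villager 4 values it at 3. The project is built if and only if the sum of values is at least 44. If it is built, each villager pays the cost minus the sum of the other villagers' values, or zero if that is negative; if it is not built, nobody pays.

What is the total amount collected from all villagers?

Total value 61 ≥ cost 44, so it is built.
Villager 1: others sum to 40; max(0, 44 - 40) = 4.
Villager 2: others sum to 44; max(0, 44 - 44) = 0.
Villager 3: others sum to 41; max(0, 44 - 41) = 3.
Villager 4: others sum to 58; max(0, 44 - 58) = 0.
Total collected = 4 + 0 + 3 + 0 = 7.

7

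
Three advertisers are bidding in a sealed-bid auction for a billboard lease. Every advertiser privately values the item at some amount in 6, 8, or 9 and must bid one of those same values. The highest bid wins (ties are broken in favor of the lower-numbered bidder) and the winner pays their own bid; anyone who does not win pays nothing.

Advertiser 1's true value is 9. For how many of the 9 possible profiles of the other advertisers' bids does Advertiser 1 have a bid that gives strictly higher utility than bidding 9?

4

Others bid (6, 6): truth gives 0; bid 6 gives 3 > 0. Violating.
Others bid (6, 8): truth gives 0; bid 8 gives 1 > 0. Violating.
Others bid (8, 6): truth gives 0; bid 8 gives 1 > 0. Violating.
Others bid (8, 8): truth gives 0; bid 8 gives 1 > 0. Violating.
Others bid (6, 9): truth gives 0; no alternative beats it.
Others bid (8, 9): truth gives 0; no alternative beats it.
(Checking all 9 profiles: 4 have a profitable deviation, 5 do not.)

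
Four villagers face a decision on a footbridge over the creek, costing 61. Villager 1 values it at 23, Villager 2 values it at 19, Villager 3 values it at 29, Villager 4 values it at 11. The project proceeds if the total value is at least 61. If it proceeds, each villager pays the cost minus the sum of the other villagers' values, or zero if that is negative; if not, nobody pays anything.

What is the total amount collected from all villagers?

Total value 82 ≥ cost 61, so it is built.
Villager 1: others sum to 59; max(0, 61 - 59) = 2.
Villager 2: others sum to 63; max(0, 61 - 63) = 0.
Villager 3: others sum to 53; max(0, 61 - 53) = 8.
Villager 4: others sum to 71; max(0, 61 - 71) = 0.
Total collected = 2 + 0 + 8 + 0 = 10.

10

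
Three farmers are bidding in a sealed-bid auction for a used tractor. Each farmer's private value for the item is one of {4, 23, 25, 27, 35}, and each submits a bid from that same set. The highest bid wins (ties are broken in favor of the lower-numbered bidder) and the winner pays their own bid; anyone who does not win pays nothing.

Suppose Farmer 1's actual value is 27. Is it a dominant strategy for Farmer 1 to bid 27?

No

Consider the case where Farmer 2 bids 4 and Farmer 3 bids 4.
Truthful bid 27: wins, pays 27, utility 27 - 27 = 0.
Bid 4 instead: wins, pays 4, utility 27 - 4 = 23.
Since 23 > 0, bidding 4 is strictly better here, so truthful bidding is not dominant.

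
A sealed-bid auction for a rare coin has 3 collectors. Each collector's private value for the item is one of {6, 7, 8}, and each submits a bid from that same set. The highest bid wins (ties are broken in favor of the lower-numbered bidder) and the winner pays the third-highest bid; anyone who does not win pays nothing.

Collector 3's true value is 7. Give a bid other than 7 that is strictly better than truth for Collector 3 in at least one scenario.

8

Suppose Collector 1 bids 6 and Collector 2 bids 7.
Bid 7: loses, pays 0, utility 0.
Bid 8: wins, pays 6, utility 7 - 6 = 1.
So bidding 8 beats truth here (1 > 0).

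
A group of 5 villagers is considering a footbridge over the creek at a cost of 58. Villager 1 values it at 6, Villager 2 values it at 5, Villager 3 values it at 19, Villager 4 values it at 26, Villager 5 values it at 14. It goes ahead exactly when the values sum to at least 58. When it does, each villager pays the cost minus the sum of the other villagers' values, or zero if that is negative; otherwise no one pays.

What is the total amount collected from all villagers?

Total value 70 ≥ cost 58, so it is built.
Villager 1: others sum to 64; max(0, 58 - 64) = 0.
Villager 2: others sum to 65; max(0, 58 - 65) = 0.
Villager 3: others sum to 51; max(0, 58 - 51) = 7.
Villager 4: others sum to 44; max(0, 58 - 44) = 14.
Villager 5: others sum to 56; max(0, 58 - 56) = 2.
Total collected = 0 + 0 + 7 + 14 + 2 = 23.

23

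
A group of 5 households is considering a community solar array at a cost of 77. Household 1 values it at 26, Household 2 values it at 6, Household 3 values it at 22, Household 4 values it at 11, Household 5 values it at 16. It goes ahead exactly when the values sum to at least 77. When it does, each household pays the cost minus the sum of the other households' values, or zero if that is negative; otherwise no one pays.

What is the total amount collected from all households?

61

Total value 81 ≥ cost 77, so it is built.
Household 1: others sum to 55; max(0, 77 - 55) = 22.
Household 2: others sum to 75; max(0, 77 - 75) = 2.
Household 3: others sum to 59; max(0, 77 - 59) = 18.
Household 4: others sum to 70; max(0, 77 - 70) = 7.
Household 5: others sum to 65; max(0, 77 - 65) = 12.
Total collected = 22 + 2 + 18 + 7 + 12 = 61.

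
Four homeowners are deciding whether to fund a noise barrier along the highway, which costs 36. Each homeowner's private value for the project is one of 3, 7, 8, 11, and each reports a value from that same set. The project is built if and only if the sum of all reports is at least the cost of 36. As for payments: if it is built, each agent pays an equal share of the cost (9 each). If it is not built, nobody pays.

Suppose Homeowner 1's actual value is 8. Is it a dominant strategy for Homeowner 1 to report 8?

No

Consider the case where Homeowner 2 reports 7, Homeowner 3 reports 11 and Homeowner 4 reports 11.
Truthful report 8: project built, pays 9, utility 8 - 9 = -1.
Report 3 instead: project not built, utility 0.
Since 0 > -1, reporting 3 is strictly better here, so truthful reporting is not dominant.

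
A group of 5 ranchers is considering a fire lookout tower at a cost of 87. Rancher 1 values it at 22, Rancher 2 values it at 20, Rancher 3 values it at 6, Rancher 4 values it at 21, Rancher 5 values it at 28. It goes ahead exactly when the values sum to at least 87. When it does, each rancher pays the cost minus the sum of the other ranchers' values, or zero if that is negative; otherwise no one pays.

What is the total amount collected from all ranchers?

Total value 97 ≥ cost 87, so it is built.
Rancher 1: others sum to 75; max(0, 87 - 75) = 12.
Rancher 2: others sum to 77; max(0, 87 - 77) = 10.
Rancher 3: others sum to 91; max(0, 87 - 91) = 0.
Rancher 4: others sum to 76; max(0, 87 - 76) = 11.
Rancher 5: others sum to 69; max(0, 87 - 69) = 18.
Total collected = 12 + 10 + 0 + 11 + 18 = 51.

51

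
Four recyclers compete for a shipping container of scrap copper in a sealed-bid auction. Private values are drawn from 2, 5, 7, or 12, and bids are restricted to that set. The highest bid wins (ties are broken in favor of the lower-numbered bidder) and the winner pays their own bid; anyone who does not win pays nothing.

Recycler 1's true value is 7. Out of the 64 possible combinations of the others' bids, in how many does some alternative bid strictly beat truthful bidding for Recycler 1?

Others bid (2, 2, 2): truth gives 0; bid 2 gives 5 > 0. Violating.
Others bid (2, 2, 5): truth gives 0; bid 5 gives 2 > 0. Violating.
Others bid (2, 5, 2): truth gives 0; bid 5 gives 2 > 0. Violating.
Others bid (2, 5, 5): truth gives 0; bid 5 gives 2 > 0. Violating.
Others bid (2, 2, 7): truth gives 0; no alternative beats it.
Others bid (2, 2, 12): truth gives 0; no alternative beats it.
(Checking all 64 profiles: 8 have a profitable deviation, 56 do not.)

8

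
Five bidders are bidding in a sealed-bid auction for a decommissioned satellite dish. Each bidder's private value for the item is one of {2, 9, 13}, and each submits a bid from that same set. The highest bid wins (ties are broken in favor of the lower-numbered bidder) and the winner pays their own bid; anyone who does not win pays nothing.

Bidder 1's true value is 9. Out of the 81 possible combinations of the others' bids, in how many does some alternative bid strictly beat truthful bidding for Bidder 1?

1

Others bid (2, 2, 2, 2): truth gives 0; bid 2 gives 7 > 0. Violating.
Others bid (2, 2, 2, 9): truth gives 0; no alternative beats it.
Others bid (2, 2, 2, 13): truth gives 0; no alternative beats it.
(Checking all 81 profiles: 1 has a profitable deviation, 80 do not.)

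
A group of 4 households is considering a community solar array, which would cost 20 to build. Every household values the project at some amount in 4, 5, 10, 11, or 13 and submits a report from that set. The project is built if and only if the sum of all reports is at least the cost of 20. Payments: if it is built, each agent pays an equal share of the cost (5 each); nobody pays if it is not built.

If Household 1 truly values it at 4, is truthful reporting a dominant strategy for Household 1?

Check each profile of the others' reports and compare truth against every alternative report.
Others report (5, 5, 5): truth gives 0, best alternative gives -1.
Others report (4, 4, 10): truth gives -1, best alternative gives -1.
Others report (4, 4, 11): truth gives -1, best alternative gives -1.
Others report (4, 4, 13): truth gives -1, best alternative gives -1.
Others report (4, 5, 10): truth gives -1, best alternative gives -1.
Others report (4, 5, 11): truth gives -1, best alternative gives -1.
(Remaining 119 profiles checked similarly; truth is weakly best in each.)
In every case the truthful report is at least as good as any alternative, so it is a dominant strategy.

Yes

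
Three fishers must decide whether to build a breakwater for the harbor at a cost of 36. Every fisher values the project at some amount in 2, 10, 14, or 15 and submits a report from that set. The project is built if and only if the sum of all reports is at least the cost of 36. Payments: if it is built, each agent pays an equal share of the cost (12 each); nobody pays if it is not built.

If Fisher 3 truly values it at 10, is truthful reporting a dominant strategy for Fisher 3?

No

Consider the case where Fisher 1 reports 14 and Fisher 2 reports 14.
Truthful report 10: project built, pays 12, utility 10 - 12 = -2.
Report 2 instead: project not built, utility 0.
Since 0 > -2, reporting 2 is strictly better here, so truthful reporting is not dominant.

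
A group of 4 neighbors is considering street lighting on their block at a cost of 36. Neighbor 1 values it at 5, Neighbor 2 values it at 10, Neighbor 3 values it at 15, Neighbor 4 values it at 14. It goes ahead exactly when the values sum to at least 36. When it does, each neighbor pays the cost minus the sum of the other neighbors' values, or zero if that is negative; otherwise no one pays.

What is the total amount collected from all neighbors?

15

Total value 44 ≥ cost 36, so it is built.
Neighbor 1: others sum to 39; max(0, 36 - 39) = 0.
Neighbor 2: others sum to 34; max(0, 36 - 34) = 2.
Neighbor 3: others sum to 29; max(0, 36 - 29) = 7.
Neighbor 4: others sum to 30; max(0, 36 - 30) = 6.
Total collected = 0 + 2 + 7 + 6 = 15.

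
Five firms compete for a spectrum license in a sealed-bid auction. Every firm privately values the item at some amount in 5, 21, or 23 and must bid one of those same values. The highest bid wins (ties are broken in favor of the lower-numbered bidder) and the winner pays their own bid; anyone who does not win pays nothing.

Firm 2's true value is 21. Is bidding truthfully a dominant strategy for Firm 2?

Check each profile of the others' bids and compare truth against every alternative bid.
Others bid (5, 5, 5, 5): truth gives 0, best alternative gives 0.
Others bid (5, 5, 5, 21): truth gives 0, best alternative gives 0.
Others bid (5, 5, 5, 23): truth gives 0, best alternative gives 0.
Others bid (5, 5, 21, 5): truth gives 0, best alternative gives 0.
Others bid (5, 5, 21, 21): truth gives 0, best alternative gives 0.
Others bid (5, 5, 21, 23): truth gives 0, best alternative gives 0.
(Remaining 75 profiles checked similarly; truth is weakly best in each.)
In every case the truthful bid is at least as good as any alternative, so it is a dominant strategy.

Yes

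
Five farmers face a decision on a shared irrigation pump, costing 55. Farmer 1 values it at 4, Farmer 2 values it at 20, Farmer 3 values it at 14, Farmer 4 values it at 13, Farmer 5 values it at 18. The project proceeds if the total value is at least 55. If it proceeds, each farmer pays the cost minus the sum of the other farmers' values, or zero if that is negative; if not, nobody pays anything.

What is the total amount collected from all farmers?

Total value 69 ≥ cost 55, so it is built.
Farmer 1: others sum to 65; max(0, 55 - 65) = 0.
Farmer 2: others sum to 49; max(0, 55 - 49) = 6.
Farmer 3: others sum to 55; max(0, 55 - 55) = 0.
Farmer 4: others sum to 56; max(0, 55 - 56) = 0.
Farmer 5: others sum to 51; max(0, 55 - 51) = 4.
Total collected = 0 + 6 + 0 + 0 + 4 = 10.

10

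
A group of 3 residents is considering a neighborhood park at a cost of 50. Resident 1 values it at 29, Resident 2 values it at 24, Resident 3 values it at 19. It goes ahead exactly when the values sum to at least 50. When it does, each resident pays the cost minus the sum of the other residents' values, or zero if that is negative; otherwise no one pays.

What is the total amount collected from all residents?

Total value 72 ≥ cost 50, so it is built.
Resident 1: others sum to 43; max(0, 50 - 43) = 7.
Resident 2: others sum to 48; max(0, 50 - 48) = 2.
Resident 3: others sum to 53; max(0, 50 - 53) = 0.
Total collected = 7 + 2 + 0 = 9.

9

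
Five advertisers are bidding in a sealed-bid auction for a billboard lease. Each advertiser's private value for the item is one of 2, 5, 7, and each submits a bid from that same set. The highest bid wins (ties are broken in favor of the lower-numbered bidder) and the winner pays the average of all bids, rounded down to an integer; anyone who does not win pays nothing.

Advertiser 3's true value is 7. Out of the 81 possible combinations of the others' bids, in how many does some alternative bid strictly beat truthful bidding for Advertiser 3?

Others bid (2, 2, 2, 2): truth gives 4; bid 5 gives 5 > 4. Violating.
Others bid (2, 2, 5, 5): truth gives 3; bid 5 gives 4 > 3. Violating.
Others bid (2, 2, 2, 5): truth gives 4; no alternative beats it.
Others bid (2, 2, 2, 7): truth gives 3; no alternative beats it.
(Checking all 81 profiles: 2 have a profitable deviation, 79 do not.)

2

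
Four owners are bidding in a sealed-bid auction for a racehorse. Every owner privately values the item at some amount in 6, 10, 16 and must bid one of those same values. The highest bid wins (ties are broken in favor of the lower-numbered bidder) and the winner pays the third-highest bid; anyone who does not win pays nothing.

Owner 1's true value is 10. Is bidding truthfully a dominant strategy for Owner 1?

No

Consider the case where Owner 2 bids 6, Owner 3 bids 6 and Owner 4 bids 16.
Truthful bid 10: loses, pays 0, utility 0.
Bid 16 instead: wins, pays 6, utility 10 - 6 = 4.
Since 4 > 0, bidding 16 is strictly better here, so truthful bidding is not dominant.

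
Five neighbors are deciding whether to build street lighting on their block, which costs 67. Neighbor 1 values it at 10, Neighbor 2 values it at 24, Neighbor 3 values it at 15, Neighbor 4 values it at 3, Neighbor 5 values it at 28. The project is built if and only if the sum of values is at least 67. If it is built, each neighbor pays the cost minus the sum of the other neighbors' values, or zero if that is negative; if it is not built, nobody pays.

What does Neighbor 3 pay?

Total value 80 ≥ cost 67, so the project is built.
The other neighbors' values sum to 65.
Cost minus that sum is 67 - 65 = 2.

2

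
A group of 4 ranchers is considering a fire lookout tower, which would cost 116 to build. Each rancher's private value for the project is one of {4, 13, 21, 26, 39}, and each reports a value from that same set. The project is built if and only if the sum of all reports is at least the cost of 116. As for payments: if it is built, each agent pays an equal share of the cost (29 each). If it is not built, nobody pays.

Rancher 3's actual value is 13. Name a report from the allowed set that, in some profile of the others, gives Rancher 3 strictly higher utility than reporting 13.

Suppose Rancher 1 reports 26, Rancher 2 reports 39 and Rancher 4 reports 39.
Report 13: project built, pays 29, utility 13 - 29 = -16.
Report 4: project not built, utility 0.
So reporting 4 beats truth here (0 > -16).

4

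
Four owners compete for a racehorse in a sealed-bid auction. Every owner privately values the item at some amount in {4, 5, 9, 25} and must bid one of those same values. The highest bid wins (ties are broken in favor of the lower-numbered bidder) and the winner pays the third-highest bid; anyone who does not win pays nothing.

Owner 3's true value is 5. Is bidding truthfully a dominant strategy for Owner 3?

No

Consider the case where Owner 1 bids 4, Owner 2 bids 4 and Owner 4 bids 9.
Truthful bid 5: loses, pays 0, utility 0.
Bid 9 instead: wins, pays 4, utility 5 - 4 = 1.
Since 1 > 0, bidding 9 is strictly better here, so truthful bidding is not dominant.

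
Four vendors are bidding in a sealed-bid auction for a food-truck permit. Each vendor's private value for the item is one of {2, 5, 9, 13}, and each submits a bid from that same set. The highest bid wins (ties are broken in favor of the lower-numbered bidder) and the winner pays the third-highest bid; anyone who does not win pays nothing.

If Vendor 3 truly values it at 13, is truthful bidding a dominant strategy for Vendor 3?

Check each profile of the others' bids and compare truth against every alternative bid.
Others bid (2, 2, 13): truth gives 11, best alternative gives 0.
Others bid (2, 9, 2): truth gives 11, best alternative gives 0.
Others bid (9, 2, 2): truth gives 11, best alternative gives 0.
Others bid (2, 5, 13): truth gives 8, best alternative gives 0.
Others bid (2, 9, 5): truth gives 8, best alternative gives 0.
Others bid (5, 2, 13): truth gives 8, best alternative gives 0.
(Remaining 58 profiles checked similarly; truth is weakly best in each.)
In every case the truthful bid is at least as good as any alternative, so it is a dominant strategy.

Yes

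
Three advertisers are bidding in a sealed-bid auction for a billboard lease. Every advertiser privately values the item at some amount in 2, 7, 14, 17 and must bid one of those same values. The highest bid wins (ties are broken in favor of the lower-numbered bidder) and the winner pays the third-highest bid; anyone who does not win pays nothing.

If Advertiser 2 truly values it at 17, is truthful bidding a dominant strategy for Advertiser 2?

Check each profile of the others' bids and compare truth against every alternative bid.
Others bid (2, 17): truth gives 15, best alternative gives 0.
Others bid (14, 2): truth gives 15, best alternative gives 0.
Others bid (7, 17): truth gives 10, best alternative gives 0.
Others bid (14, 7): truth gives 10, best alternative gives 0.
Others bid (14, 14): truth gives 3, best alternative gives 0.
Others bid (14, 17): truth gives 3, best alternative gives 0.
(Remaining 10 profiles checked similarly; truth is weakly best in each.)
In every case the truthful bid is at least as good as any alternative, so it is a dominant strategy.

Yes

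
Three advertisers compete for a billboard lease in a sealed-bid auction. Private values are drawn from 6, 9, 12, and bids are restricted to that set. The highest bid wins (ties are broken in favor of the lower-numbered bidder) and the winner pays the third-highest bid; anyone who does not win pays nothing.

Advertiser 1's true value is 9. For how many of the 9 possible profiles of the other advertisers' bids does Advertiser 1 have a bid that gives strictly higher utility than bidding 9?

Others bid (6, 12): truth gives 0; bid 12 gives 3 > 0. Violating.
Others bid (12, 6): truth gives 0; bid 12 gives 3 > 0. Violating.
Others bid (6, 6): truth gives 3; no alternative beats it.
Others bid (6, 9): truth gives 3; no alternative beats it.
(Checking all 9 profiles: 2 have a profitable deviation, 7 do not.)

2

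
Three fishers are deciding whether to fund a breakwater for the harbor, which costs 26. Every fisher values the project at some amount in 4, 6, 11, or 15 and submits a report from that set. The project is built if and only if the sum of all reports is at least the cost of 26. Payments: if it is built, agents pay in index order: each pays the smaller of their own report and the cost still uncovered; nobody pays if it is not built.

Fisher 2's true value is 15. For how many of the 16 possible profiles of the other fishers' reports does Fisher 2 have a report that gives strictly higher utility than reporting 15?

11

Others report (4, 11): truth gives 0; report 11 gives 4 > 0. Violating.
Others report (4, 15): truth gives 0; report 11 gives 4 > 0. Violating.
Others report (6, 11): truth gives 0; report 11 gives 4 > 0. Violating.
Others report (6, 15): truth gives 0; report 6 gives 9 > 0. Violating.
Others report (4, 4): truth gives 0; no alternative beats it.
Others report (4, 6): truth gives 0; no alternative beats it.
(Checking all 16 profiles: 11 have a profitable deviation, 5 do not.)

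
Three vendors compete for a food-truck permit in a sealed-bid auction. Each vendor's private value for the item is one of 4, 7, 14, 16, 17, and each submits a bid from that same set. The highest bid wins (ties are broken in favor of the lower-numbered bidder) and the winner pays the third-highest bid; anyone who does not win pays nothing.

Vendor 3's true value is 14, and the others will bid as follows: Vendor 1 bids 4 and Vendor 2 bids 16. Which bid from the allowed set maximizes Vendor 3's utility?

17

Bid 4: loses, pays 0, utility 0.
Bid 7: loses, pays 0, utility 0.
Bid 14: loses, pays 0, utility 0.
Bid 16: loses, pays 0, utility 0.
Bid 17: wins, pays 4, utility 14 - 4 = 10.
The best choice is 17 with utility 10.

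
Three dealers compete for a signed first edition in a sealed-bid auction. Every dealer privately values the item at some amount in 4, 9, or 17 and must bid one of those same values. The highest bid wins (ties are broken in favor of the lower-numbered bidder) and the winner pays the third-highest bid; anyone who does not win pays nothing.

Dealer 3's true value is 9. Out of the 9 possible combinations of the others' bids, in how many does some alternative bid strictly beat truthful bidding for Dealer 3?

Others bid (4, 9): truth gives 0; bid 17 gives 5 > 0. Violating.
Others bid (9, 4): truth gives 0; bid 17 gives 5 > 0. Violating.
Others bid (4, 4): truth gives 5; no alternative beats it.
Others bid (4, 17): truth gives 0; no alternative beats it.
(Checking all 9 profiles: 2 have a profitable deviation, 7 do not.)

2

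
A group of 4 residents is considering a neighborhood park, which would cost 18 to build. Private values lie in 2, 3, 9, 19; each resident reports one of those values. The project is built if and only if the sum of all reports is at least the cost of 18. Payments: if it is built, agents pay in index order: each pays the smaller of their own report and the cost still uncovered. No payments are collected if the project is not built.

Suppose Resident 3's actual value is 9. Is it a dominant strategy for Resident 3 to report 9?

Consider the case where Resident 1 reports 2, Resident 2 reports 2 and Resident 4 reports 19.
Truthful report 9: project built, pays 9, utility 9 - 9 = 0.
Report 2 instead: project built, pays 2, utility 9 - 2 = 7.
Since 7 > 0, reporting 2 is strictly better here, so truthful reporting is not dominant.

No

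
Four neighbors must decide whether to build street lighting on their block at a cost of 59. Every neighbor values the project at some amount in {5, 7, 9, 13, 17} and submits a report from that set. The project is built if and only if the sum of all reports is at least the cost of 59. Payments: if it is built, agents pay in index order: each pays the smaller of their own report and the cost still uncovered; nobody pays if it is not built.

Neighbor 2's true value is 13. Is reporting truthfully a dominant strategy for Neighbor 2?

No

Consider the case where Neighbor 1 reports 17, Neighbor 3 reports 17 and Neighbor 4 reports 17.
Truthful report 13: project built, pays 13, utility 13 - 13 = 0.
Report 9 instead: project built, pays 9, utility 13 - 9 = 4.
Since 4 > 0, reporting 9 is strictly better here, so truthful reporting is not dominant.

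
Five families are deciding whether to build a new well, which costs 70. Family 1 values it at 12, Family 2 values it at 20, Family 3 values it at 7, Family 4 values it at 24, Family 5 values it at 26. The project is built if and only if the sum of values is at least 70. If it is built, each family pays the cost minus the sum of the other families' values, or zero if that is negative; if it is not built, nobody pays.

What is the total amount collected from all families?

13

Total value 89 ≥ cost 70, so it is built.
Family 1: others sum to 77; max(0, 70 - 77) = 0.
Family 2: others sum to 69; max(0, 70 - 69) = 1.
Family 3: others sum to 82; max(0, 70 - 82) = 0.
Family 4: others sum to 65; max(0, 70 - 65) = 5.
Family 5: others sum to 63; max(0, 70 - 63) = 7.
Total collected = 0 + 1 + 0 + 5 + 7 = 13.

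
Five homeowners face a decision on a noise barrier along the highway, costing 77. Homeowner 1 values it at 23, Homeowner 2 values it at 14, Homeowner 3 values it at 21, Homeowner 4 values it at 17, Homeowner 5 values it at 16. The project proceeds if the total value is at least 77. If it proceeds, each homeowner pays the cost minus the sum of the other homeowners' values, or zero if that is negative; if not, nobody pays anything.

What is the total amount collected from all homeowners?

Total value 91 ≥ cost 77, so it is built.
Homeowner 1: others sum to 68; max(0, 77 - 68) = 9.
Homeowner 2: others sum to 77; max(0, 77 - 77) = 0.
Homeowner 3: others sum to 70; max(0, 77 - 70) = 7.
Homeowner 4: others sum to 74; max(0, 77 - 74) = 3.
Homeowner 5: others sum to 75; max(0, 77 - 75) = 2.
Total collected = 9 + 0 + 7 + 3 + 2 = 21.

21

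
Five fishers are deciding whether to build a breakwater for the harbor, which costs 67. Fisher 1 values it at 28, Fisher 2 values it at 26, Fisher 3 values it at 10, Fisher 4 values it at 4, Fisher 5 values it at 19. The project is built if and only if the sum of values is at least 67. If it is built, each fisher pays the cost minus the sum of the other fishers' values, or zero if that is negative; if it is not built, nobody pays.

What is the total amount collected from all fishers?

Total value 87 ≥ cost 67, so it is built.
Fisher 1: others sum to 59; max(0, 67 - 59) = 8.
Fisher 2: others sum to 61; max(0, 67 - 61) = 6.
Fisher 3: others sum to 77; max(0, 67 - 77) = 0.
Fisher 4: others sum to 83; max(0, 67 - 83) = 0.
Fisher 5: others sum to 68; max(0, 67 - 68) = 0.
Total collected = 8 + 6 + 0 + 0 + 0 = 14.

14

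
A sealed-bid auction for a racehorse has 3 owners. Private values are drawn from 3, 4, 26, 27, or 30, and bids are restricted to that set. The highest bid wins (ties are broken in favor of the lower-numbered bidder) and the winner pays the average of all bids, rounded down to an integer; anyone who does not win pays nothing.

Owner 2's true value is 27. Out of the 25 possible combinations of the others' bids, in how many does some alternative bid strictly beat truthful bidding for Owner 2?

7

Others bid (3, 3): truth gives 16; bid 4 gives 24 > 16. Violating.
Others bid (3, 4): truth gives 16; bid 4 gives 24 > 16. Violating.
Others bid (3, 30): truth gives 0; bid 30 gives 6 > 0. Violating.
Others bid (4, 26): truth gives 8; bid 26 gives 9 > 8. Violating.
Others bid (3, 26): truth gives 9; no alternative beats it.
Others bid (3, 27): truth gives 8; no alternative beats it.
(Checking all 25 profiles: 7 have a profitable deviation, 18 do not.)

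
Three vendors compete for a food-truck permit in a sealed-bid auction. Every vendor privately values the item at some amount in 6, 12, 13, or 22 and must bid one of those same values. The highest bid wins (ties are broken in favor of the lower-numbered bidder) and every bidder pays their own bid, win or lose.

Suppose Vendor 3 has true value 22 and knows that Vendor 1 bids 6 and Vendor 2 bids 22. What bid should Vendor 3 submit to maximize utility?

Bid 6: loses but pays 6, utility -6.
Bid 12: loses but pays 12, utility -12.
Bid 13: loses but pays 13, utility -13.
Bid 22: loses but pays 22, utility -22.
The best choice is 6 with utility -6.

6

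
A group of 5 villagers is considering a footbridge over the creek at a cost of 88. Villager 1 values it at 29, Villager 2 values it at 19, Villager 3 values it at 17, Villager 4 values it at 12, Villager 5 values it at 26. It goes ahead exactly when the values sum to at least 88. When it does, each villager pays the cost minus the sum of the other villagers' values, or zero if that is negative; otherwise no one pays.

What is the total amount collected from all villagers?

31

Total value 103 ≥ cost 88, so it is built.
Villager 1: others sum to 74; max(0, 88 - 74) = 14.
Villager 2: others sum to 84; max(0, 88 - 84) = 4.
Villager 3: others sum to 86; max(0, 88 - 86) = 2.
Villager 4: others sum to 91; max(0, 88 - 91) = 0.
Villager 5: others sum to 77; max(0, 88 - 77) = 11.
Total collected = 14 + 4 + 2 + 0 + 11 = 31.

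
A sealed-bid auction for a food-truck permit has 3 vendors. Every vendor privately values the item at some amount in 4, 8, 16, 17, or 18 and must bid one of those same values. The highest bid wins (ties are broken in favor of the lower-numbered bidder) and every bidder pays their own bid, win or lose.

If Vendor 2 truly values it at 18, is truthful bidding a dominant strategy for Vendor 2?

Consider the case where Vendor 1 bids 4 and Vendor 3 bids 4.
Truthful bid 18: wins, pays 18, utility 18 - 18 = 0.
Bid 8 instead: wins, pays 8, utility 18 - 8 = 10.
Since 10 > 0, bidding 8 is strictly better here, so truthful bidding is not dominant.

No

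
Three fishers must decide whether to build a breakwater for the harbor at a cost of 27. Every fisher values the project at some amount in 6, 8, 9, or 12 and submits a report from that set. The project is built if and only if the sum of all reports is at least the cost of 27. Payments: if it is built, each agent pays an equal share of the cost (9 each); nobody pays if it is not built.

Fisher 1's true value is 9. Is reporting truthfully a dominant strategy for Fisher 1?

Check each profile of the others' reports and compare truth against every alternative report.
Others report (6, 6): truth gives 0, best alternative gives 0.
Others report (6, 8): truth gives 0, best alternative gives 0.
Others report (6, 9): truth gives 0, best alternative gives 0.
Others report (6, 12): truth gives 0, best alternative gives 0.
Others report (8, 6): truth gives 0, best alternative gives 0.
Others report (8, 8): truth gives 0, best alternative gives 0.
(Remaining 10 profiles checked similarly; truth is weakly best in each.)
In every case the truthful report is at least as good as any alternative, so it is a dominant strategy.

Yes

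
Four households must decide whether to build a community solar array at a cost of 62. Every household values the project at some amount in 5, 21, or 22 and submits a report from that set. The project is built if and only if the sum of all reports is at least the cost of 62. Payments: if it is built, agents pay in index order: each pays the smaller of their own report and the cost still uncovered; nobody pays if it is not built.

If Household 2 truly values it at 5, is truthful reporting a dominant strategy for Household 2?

Yes

Check each profile of the others' reports and compare truth against every alternative report.
Others report (5, 21, 21): truth gives 0, best alternative gives -16.
Others report (5, 21, 22): truth gives 0, best alternative gives -16.
Others report (5, 22, 21): truth gives 0, best alternative gives -16.
Others report (5, 22, 22): truth gives 0, best alternative gives -16.
Others report (21, 5, 21): truth gives 0, best alternative gives -16.
Others report (21, 5, 22): truth gives 0, best alternative gives -16.
(Remaining 21 profiles checked similarly; truth is weakly best in each.)
In every case the truthful report is at least as good as any alternative, so it is a dominant strategy.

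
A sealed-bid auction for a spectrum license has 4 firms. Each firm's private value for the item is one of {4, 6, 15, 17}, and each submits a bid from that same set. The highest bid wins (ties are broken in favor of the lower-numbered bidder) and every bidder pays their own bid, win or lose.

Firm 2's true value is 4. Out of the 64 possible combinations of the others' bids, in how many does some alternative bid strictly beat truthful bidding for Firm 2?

4

Others bid (4, 4, 4): truth gives -4; bid 6 gives -2 > -4. Violating.
Others bid (4, 4, 6): truth gives -4; bid 6 gives -2 > -4. Violating.
Others bid (4, 6, 4): truth gives -4; bid 6 gives -2 > -4. Violating.
Others bid (4, 6, 6): truth gives -4; bid 6 gives -2 > -4. Violating.
Others bid (4, 4, 15): truth gives -4; no alternative beats it.
Others bid (4, 4, 17): truth gives -4; no alternative beats it.
(Checking all 64 profiles: 4 have a profitable deviation, 60 do not.)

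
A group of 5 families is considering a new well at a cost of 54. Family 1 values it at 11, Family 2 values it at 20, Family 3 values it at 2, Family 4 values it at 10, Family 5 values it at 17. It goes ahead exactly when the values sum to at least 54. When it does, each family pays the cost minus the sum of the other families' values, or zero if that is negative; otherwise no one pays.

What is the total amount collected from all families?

34

Total value 60 ≥ cost 54, so it is built.
Family 1: others sum to 49; max(0, 54 - 49) = 5.
Family 2: others sum to 40; max(0, 54 - 40) = 14.
Family 3: others sum to 58; max(0, 54 - 58) = 0.
Family 4: others sum to 50; max(0, 54 - 50) = 4.
Family 5: others sum to 43; max(0, 54 - 43) = 11.
Total collected = 5 + 14 + 0 + 4 + 11 = 34.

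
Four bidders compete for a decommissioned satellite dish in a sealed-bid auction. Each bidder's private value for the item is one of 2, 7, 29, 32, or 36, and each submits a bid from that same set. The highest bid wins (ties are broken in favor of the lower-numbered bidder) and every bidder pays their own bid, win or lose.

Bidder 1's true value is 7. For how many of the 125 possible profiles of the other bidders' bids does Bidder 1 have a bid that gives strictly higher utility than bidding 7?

Others bid (2, 2, 2): truth gives 0; bid 2 gives 5 > 0. Violating.
Others bid (2, 2, 29): truth gives -7; bid 2 gives -2 > -7. Violating.
Others bid (2, 2, 32): truth gives -7; bid 2 gives -2 > -7. Violating.
Others bid (2, 2, 36): truth gives -7; bid 2 gives -2 > -7. Violating.
Others bid (2, 2, 7): truth gives 0; no alternative beats it.
Others bid (2, 7, 2): truth gives 0; no alternative beats it.
(Checking all 125 profiles: 118 have a profitable deviation, 7 do not.)

118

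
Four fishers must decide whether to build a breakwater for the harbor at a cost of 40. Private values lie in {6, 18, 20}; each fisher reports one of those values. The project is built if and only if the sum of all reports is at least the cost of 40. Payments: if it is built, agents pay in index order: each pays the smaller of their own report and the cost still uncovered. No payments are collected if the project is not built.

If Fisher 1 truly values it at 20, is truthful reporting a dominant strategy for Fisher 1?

No

Consider the case where Fisher 2 reports 6, Fisher 3 reports 6 and Fisher 4 reports 18.
Truthful report 20: project built, pays 20, utility 20 - 20 = 0.
Report 18 instead: project built, pays 18, utility 20 - 18 = 2.
Since 2 > 0, reporting 18 is strictly better here, so truthful reporting is not dominant.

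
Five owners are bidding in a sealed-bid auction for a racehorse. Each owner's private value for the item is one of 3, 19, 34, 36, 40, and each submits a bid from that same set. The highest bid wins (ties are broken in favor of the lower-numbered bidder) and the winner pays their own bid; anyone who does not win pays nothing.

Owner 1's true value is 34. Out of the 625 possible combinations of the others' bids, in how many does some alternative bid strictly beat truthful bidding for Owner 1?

16

Others bid (3, 3, 3, 3): truth gives 0; bid 3 gives 31 > 0. Violating.
Others bid (3, 3, 3, 19): truth gives 0; bid 19 gives 15 > 0. Violating.
Others bid (3, 3, 19, 3): truth gives 0; bid 19 gives 15 > 0. Violating.
Others bid (3, 3, 19, 19): truth gives 0; bid 19 gives 15 > 0. Violating.
Others bid (3, 3, 3, 34): truth gives 0; no alternative beats it.
Others bid (3, 3, 3, 36): truth gives 0; no alternative beats it.
(Checking all 625 profiles: 16 have a profitable deviation, 609 do not.)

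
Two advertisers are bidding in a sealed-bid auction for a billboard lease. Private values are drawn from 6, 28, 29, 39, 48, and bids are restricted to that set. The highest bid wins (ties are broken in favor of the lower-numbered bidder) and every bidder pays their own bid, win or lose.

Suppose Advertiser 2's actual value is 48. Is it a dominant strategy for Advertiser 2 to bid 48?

Consider the case where Advertiser 1 bids 6.
Truthful bid 48: wins, pays 48, utility 48 - 48 = 0.
Bid 28 instead: wins, pays 28, utility 48 - 28 = 20.
Since 20 > 0, bidding 28 is strictly better here, so truthful bidding is not dominant.

No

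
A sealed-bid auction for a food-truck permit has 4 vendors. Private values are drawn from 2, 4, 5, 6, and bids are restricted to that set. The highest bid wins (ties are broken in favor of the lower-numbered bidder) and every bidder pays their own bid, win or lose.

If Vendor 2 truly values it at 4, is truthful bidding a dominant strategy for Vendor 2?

Consider the case where Vendor 1 bids 2, Vendor 3 bids 2 and Vendor 4 bids 5.
Truthful bid 4: loses but pays 4, utility -4.
Bid 2 instead: loses but pays 2, utility -2.
Since -2 > -4, bidding 2 is strictly better here, so truthful bidding is not dominant.

No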